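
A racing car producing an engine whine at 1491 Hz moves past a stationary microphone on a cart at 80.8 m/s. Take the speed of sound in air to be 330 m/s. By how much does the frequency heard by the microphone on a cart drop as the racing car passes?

Approaching: f₁ = f · v/(v − v_s) = 1491 × 330/249.2 ≈ 1974 Hz.
Receding: f₂ = f · v/(v + v_s) = 1491 × 330/410.8 ≈ 1198 Hz.
Drop: f₁ − f₂ = 2f·v·v_s/(v² − v_s²) = 2 × 1491 × 330 × 80.8/(330² − 80.8²) ≈ 777 Hz.

777 Hz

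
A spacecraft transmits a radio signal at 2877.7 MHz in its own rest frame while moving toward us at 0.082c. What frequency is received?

3124.2 MHz

Relativistic Doppler for frequency: f' = f₀ · √((1 + β)/(1 − β)).
f' = 2877.7 × √(1.0820/0.9180) = 2877.7 × 1.08566 ≈ 3124.2 MHz.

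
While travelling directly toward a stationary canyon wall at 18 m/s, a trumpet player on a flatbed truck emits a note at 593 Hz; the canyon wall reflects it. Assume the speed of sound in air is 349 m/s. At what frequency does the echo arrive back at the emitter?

657 Hz

The canyon wall receives the sound from a moving source: f₁ = f₀ · v/(v − v_e) = 593 × 349/331 ≈ 625 Hz.
On the return leg the trumpet player on a flatbed truck is a moving observer: f₂ = f₁ · (v + v_e)/v = 625 × 367/349 ≈ 657 Hz.
Equivalently f₂ = f₀ · (v + v_e)/(v − v_e).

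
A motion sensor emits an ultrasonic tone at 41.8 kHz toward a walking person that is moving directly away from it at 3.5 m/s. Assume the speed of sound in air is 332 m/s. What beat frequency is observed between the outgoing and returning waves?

872 Hz

At the walking person (a moving observer), f₁ = f₀ · (v − u)/v = 41.8 × 328.5/332 ≈ 41.359 kHz.
The reflection then acts as a moving source: f₂ = f₁ · v/(v + u) ≈ 40.928 kHz.
Equivalently f₂ = f₀ · (v − u)/(v + u).
Beat frequency (with f₀ = 41800 Hz): |f₂ − f₀| = 2u·f₀/(v + u) = 2 × 3.5 × 41800/335.5 ≈ 872 Hz.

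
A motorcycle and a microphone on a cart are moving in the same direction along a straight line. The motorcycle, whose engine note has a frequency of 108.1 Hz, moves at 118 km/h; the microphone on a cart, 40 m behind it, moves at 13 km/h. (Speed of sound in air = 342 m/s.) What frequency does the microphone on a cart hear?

100 Hz

118 km/h = 32.78 m/s; 13 km/h = 3.611 m/s.
The microphone on a cart is behind, so the motorcycle is moving away from it while the microphone on a cart is moving toward the motorcycle.
General Doppler shift: f' = f · (v + v_o)/(v + v_s).
f' = 108.1 × (342 + 3.611)/(342 + 32.78) = 108.1 × 345.61/374.78 ≈ 100 Hz.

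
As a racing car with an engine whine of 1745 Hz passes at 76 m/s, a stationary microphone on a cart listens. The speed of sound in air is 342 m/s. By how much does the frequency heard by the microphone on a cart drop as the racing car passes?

Approaching: f₁ = f · v/(v − v_s) = 1745 × 342/266 ≈ 2244 Hz.
Receding: f₂ = f · v/(v + v_s) = 1745 × 342/418 ≈ 1428 Hz.
Drop: f₁ − f₂ = 2f·v·v_s/(v² − v_s²) = 2 × 1745 × 342 × 76/(342² − 76²) ≈ 816 Hz.

816 Hz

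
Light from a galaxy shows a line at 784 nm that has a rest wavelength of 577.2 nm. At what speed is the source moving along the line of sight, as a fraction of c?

λ'/λ₀ = 1.3583 > 1 (redshift), so the source is receding.
λ'/λ₀ = √((1 + β)/(1 − β)) for a receding source ⇒ β = (r² − 1)/(r² + 1) with r = λ'/λ₀.
β = (1.8449 − 1)/(1.8449 + 1) ≈ 0.297.

0.297c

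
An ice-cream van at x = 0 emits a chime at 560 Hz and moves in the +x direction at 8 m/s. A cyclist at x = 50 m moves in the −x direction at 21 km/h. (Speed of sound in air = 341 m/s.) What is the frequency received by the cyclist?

583 Hz

21 km/h = 5.833 m/s.
The observer lies on the +x side, so the source is heading toward the observer and the observer is heading toward the source.
General Doppler shift: f' = f · (v + v_o)/(v − v_s).
f' = 560 × (341 + 5.833)/(341 − 8) = 560 × 346.83/333 ≈ 583 Hz.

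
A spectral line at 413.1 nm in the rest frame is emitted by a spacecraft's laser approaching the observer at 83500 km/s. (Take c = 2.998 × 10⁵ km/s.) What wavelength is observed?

β = v/c = 83500/299800 = 0.2785.
Relativistic Doppler for wavelength: λ' = λ₀ · √((1 − β)/(1 + β)).
λ' = 413.1 × √(0.7215/1.2785) = 413.1 × 0.75121 ≈ 310.3 nm.

310.3 nm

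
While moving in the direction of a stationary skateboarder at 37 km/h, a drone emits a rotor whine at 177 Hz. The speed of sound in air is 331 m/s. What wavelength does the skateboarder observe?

1.81 m

37 km/h = 10.28 m/s.
Moving source, stationary observer: f' = f · v/(v − v_s) since the source is approaching.
f' = 177 × 331/(331 − 10.28) ≈ 183 Hz.
λ' = v/f' = 331/182.672 ≈ 1.81 m.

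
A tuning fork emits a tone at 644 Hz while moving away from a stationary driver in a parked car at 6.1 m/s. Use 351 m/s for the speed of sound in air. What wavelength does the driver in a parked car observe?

55.5 cm

Only the source moves, away from the listener, so f' = f · v/(v + v_s).
f' = 644 × 351/(351 + 6.1) ≈ 633 Hz.
λ' = v/f' = 351/632.999 ≈ 55.5 cm.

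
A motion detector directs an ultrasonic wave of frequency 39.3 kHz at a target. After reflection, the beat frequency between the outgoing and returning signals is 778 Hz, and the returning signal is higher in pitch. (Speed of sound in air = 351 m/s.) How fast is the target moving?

3.4 m/s

Double Doppler shift off a moving reflector: f₂ = f₀ · (v + u)/(v − u) (u > 0 toward emitter).
Returning signal is higher, so f₂ = f₀ + Δf = 39300 + 778 = 40078 Hz.
Rearranging, u = v · (f₂ − f₀)/(f₂ + f₀) = 351 × 778/79378 ≈ 3.4 m/s.
So the target is moving at 3.4 m/s toward the emitter.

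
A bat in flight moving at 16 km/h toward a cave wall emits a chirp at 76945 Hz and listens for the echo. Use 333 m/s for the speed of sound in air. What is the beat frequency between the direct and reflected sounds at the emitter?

2082 Hz

16 km/h = 4.444 m/s.
The cave wall receives the sound from a moving source: f₁ = f₀ · v/(v − v_e) = 76945 × 333/328.56 ≈ 77986 Hz.
On the return leg the bat in flight is a moving observer: f₂ = f₁ · (v + v_e)/v = 77986 × 337.44/333 ≈ 79027 Hz.
Beat against the emitted tone: |f₂ − f₀| = 2v_e·f₀/(v − v_e) = 2 × 4.444 × 76945/328.56 ≈ 2082 Hz.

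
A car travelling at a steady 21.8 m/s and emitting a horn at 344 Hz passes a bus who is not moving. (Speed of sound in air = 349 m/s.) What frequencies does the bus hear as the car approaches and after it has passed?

367 Hz approaching; 324 Hz receding

Approaching: f₁ = f · v/(v − v_s) = 344 × 349/327.2 ≈ 367 Hz.
Receding: f₂ = f · v/(v + v_s) = 344 × 349/370.8 ≈ 324 Hz.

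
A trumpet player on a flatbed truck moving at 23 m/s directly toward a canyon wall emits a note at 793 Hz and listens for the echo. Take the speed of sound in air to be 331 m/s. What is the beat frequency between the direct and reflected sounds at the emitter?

118 Hz

The canyon wall receives the sound from a moving source: f₁ = f₀ · v/(v − v_e) = 793 × 331/308 ≈ 852.2 Hz.
On the return leg the trumpet player on a flatbed truck is a moving observer: f₂ = f₁ · (v + v_e)/v = 852.2 × 354/331 ≈ 911.4 Hz.
Equivalently f₂ = f₀ · (v + v_e)/(v − v_e).
Beat against the emitted tone: |f₂ − f₀| = 2v_e·f₀/(v − v_e) = 2 × 23 × 793/308 ≈ 118 Hz.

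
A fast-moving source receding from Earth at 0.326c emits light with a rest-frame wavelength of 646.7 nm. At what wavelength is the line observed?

Relativistic Doppler for wavelength: λ' = λ₀ · √((1 + β)/(1 − β)).
λ' = 646.7 × √(1.3260/0.6740) = 646.7 × 1.40263 ≈ 907.1 nm.

907.1 nm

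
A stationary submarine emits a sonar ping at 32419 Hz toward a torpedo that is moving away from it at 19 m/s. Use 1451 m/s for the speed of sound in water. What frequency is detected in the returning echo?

31581 Hz

The torpedo first receives the wave as a moving observer: f₁ = f₀ · (v − u)/v = 32419 × (1451 − 19)/1451 ≈ 31994 Hz.
On reflection it acts as a source moving away from the stationary detector: f₂ = f₁ · v/(v + u) = 31994 × 1451/1470 ≈ 31581 Hz.
Equivalently f₂ = f₀ · (v − u)/(v + u).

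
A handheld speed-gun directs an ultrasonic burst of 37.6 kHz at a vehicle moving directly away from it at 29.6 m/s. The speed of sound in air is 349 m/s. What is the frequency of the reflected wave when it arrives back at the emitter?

The vehicle first receives the wave as a moving observer: f₁ = f₀ · (v − u)/v = 37.6 × (349 − 29.6)/349 ≈ 34.4 kHz.
The reflection then acts as a moving source: f₂ = f₁ · v/(v + u) ≈ 31.7 kHz.

31.7 kHz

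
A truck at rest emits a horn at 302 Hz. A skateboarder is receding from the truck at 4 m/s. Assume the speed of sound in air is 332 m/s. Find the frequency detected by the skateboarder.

298 Hz

Only the observer moves, away from the source, so f' = f · (v − v_o)/v.
f' = 302 × (332 − 4)/332 = 302 × 328/332 ≈ 298 Hz.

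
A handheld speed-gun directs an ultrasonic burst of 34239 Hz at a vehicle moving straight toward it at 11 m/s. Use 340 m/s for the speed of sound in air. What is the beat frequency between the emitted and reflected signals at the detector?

At the vehicle (a moving observer), f₁ = f₀ · (v + u)/v = 34239 × 351/340 ≈ 35347 Hz.
The reflection then acts as a moving source: f₂ = f₁ · v/(v − u) ≈ 36529 Hz.
Beat frequency: |f₂ − f₀| = 2u·f₀/(v − u) = 2 × 11 × 34239/329 ≈ 2290 Hz.

2290 Hz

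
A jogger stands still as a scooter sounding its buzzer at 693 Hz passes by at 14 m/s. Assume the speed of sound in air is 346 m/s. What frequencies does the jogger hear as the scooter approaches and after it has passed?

722 Hz approaching; 666 Hz receding

Approaching: f₁ = f · v/(v − v_s) = 693 × 346/332 ≈ 722 Hz.
Receding: f₂ = f · v/(v + v_s) = 693 × 346/360 ≈ 666 Hz.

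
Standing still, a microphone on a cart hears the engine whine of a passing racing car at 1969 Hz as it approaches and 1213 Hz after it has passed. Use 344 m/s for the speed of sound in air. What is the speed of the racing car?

f₁/f₂ = (v + v_s)/(v − v_s), so v_s = v · (f₁ − f₂)/(f₁ + f₂).
v_s = 344 × (1969 − 1213)/(1969 + 1213) = 344 × 756/3182 ≈ 82 m/s.

82 m/s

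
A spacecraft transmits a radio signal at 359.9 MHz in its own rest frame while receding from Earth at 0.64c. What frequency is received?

Relativistic Doppler for frequency: f' = f₀ · √((1 − β)/(1 + β)).
f' = 359.9 × √(0.3600/1.6400) = 359.9 × 0.46852 ≈ 168.6 MHz.

168.6 MHz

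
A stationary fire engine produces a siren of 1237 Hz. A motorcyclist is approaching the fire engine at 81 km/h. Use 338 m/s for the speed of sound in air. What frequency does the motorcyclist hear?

81 km/h = 22.5 m/s.
Moving observer, stationary source: f' = f · (v + v_o)/v.
f' = 1237 × (338 + 22.5)/338 = 1237 × 360.5/338 ≈ 1319 Hz.

1319 Hz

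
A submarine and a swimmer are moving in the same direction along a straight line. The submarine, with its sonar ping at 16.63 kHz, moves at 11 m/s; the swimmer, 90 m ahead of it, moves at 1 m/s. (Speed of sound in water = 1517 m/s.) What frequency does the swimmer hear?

The swimmer is ahead, so the submarine is moving toward it while the swimmer is moving away from the submarine.
With source approaching and observer receding, f' = f · (v − v_o)/(v − v_s).
f' = 16.63 × (1517 − 1)/(1517 − 11) = 16.63 × 1516/1506 ≈ 16.74 kHz.

16.74 kHz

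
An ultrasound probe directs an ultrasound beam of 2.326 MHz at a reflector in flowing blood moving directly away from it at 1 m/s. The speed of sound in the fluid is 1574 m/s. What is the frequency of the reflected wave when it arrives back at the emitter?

The reflector in flowing blood first receives the wave as a moving observer: f₁ = f₀ · (v − u)/v = 2.326 × (1574 − 1)/1574 ≈ 2.325 MHz.
On reflection it acts as a source moving away from the stationary detector: f₂ = f₁ · v/(v + u) = 2.325 × 1574/1575 ≈ 2.323 MHz.
Equivalently f₂ = f₀ · (v − u)/(v + u).

2.323 MHz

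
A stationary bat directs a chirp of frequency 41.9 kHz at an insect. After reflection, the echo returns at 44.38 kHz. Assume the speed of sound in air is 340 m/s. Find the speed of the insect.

9.8 m/s

Double Doppler shift off a moving reflector: f₂ = f₀ · (v + u)/(v − u) (u > 0 toward emitter).
Rearranging, u = v · (f₂ − f₀)/(f₂ + f₀) = 340 × 2.48/86.28 ≈ 9.8 m/s.
So the insect is moving at 9.8 m/s toward the emitter.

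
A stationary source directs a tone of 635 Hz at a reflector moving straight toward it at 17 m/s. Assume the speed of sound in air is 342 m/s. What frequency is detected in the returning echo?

The reflector first receives the wave as a moving observer: f₁ = f₀ · (v + u)/v = 635 × (342 + 17)/342 ≈ 667 Hz.
On reflection it acts as a source moving toward the stationary detector: f₂ = f₁ · v/(v − u) = 667 × 342/325 ≈ 701 Hz.
Equivalently f₂ = f₀ · (v + u)/(v − u).

701 Hz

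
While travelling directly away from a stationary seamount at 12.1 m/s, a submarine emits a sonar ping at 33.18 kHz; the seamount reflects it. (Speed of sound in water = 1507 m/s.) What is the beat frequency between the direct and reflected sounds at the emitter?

The seamount receives the sound from a moving source: f₁ = f₀ · v/(v + v_e) = 33.18 × 1507/1519.1 ≈ 32.916 kHz.
On the return leg the submarine is a moving observer: f₂ = f₁ · (v − v_e)/v = 32.916 × 1494.9/1507 ≈ 32.651 kHz.
Beat against the emitted tone (with f₀ = 33180 Hz): |f₂ − f₀| = 2v_e·f₀/(v + v_e) = 2 × 12.1 × 33180/1519.1 ≈ 529 Hz.

529 Hz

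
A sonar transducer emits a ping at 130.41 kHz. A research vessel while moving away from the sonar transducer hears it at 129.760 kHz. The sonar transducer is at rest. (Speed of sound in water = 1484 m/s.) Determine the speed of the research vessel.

f' = f · (v − v_o)/v ⇒ v_o = v · |f'/f − 1|.
v_o = 1484 × |129.760/130.41 − 1| = 1484 × 0.004984 ≈ 7.4 m/s.

7.4 m/s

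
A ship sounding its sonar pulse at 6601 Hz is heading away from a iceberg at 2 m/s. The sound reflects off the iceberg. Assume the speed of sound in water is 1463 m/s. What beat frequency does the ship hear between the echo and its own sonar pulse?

18.0 Hz

The iceberg receives the sound from a moving source: f₁ = f₀ · v/(v + v_e) = 6601 × 1463/1465 ≈ 6591.99 Hz.
On the return leg the ship is a moving observer: f₂ = f₁ · (v − v_e)/v = 6591.99 × 1461/1463 ≈ 6582.98 Hz.
Equivalently f₂ = f₀ · (v − v_e)/(v + v_e).
Beat against the emitted tone: |f₂ − f₀| = 2v_e·f₀/(v + v_e) = 2 × 2 × 6601/1465 ≈ 18.0 Hz.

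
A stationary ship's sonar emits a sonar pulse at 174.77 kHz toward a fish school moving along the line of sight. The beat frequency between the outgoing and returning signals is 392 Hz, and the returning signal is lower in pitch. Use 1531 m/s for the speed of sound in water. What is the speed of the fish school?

1.72 m/s

Double Doppler shift off a moving reflector: f₂ = f₀ · (v + u)/(v − u) (u > 0 toward emitter).
Returning signal is lower, so f₂ = f₀ − Δf = 174770 − 392 = 174378 Hz.
Rearranging, u = v · (f₂ − f₀)/(f₂ + f₀) = 1531 × -392/349148 ≈ -1.72 m/s.
So the fish school is moving at 1.72 m/s away from the emitter.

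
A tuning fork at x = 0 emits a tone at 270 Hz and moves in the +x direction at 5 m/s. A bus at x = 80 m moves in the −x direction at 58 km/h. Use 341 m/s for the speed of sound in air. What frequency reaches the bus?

287 Hz

58 km/h = 16.11 m/s.
The observer lies on the +x side, so the source is heading toward the observer and the observer is heading toward the source.
With source approaching and observer approaching, f' = f · (v + v_o)/(v − v_s).
f' = 270 × (341 + 16.11)/(341 − 5) = 270 × 357.11/336 ≈ 287 Hz.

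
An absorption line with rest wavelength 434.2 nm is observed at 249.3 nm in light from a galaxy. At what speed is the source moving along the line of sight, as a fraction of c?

λ'/λ₀ = 0.5742 < 1 (blueshift), so the source is approaching.
λ'/λ₀ = √((1 − β)/(1 + β)) for an approaching source ⇒ β = (1 − r²)/(1 + r²) with r = λ'/λ₀.
β = (1 − 0.3297)/(1 + 0.3297) ≈ 0.504.

0.504c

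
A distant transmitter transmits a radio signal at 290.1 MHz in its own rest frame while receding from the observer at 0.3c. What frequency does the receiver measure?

212.9 MHz

Relativistic Doppler for frequency: f' = f₀ · √((1 − β)/(1 + β)).
f' = 290.1 × √(0.7000/1.3000) = 290.1 × 0.73380 ≈ 212.9 MHz.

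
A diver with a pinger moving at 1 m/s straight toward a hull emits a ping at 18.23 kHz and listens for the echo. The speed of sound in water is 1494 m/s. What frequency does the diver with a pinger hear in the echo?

18.25 kHz

The hull receives the sound from a moving source: f₁ = f₀ · v/(v − v_e) = 18.23 × 1494/1493 ≈ 18.24 kHz.
On the return leg the diver with a pinger is a moving observer: f₂ = f₁ · (v + v_e)/v = 18.24 × 1495/1494 ≈ 18.25 kHz.
Equivalently f₂ = f₀ · (v + v_e)/(v − v_e).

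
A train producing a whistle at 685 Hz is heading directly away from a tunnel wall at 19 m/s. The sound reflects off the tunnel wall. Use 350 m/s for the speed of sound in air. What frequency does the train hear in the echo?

The tunnel wall receives the sound from a moving source: f₁ = f₀ · v/(v + v_e) = 685 × 350/369 ≈ 650 Hz.
On the return leg the train is a moving observer: f₂ = f₁ · (v − v_e)/v = 650 × 331/350 ≈ 614 Hz.

614 Hz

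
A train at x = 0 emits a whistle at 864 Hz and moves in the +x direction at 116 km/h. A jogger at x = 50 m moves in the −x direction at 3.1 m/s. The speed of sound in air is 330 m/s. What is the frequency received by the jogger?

116 km/h = 32.22 m/s.
The observer lies on the +x side, so the source is heading toward the observer and the observer is heading toward the source.
With source approaching and observer approaching, f' = f · (v + v_o)/(v − v_s).
f' = 864 × (330 + 3.1)/(330 − 32.22) = 864 × 333.1/297.78 ≈ 966 Hz.

966 Hz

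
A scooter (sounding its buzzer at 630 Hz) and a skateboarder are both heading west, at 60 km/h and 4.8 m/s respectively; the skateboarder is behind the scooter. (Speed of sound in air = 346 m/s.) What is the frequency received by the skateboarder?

609 Hz

60 km/h = 16.67 m/s.
The skateboarder is behind, so the scooter is moving away from it while the skateboarder is moving toward the scooter.
Both move, so f' = f · (v + v_o)/(v + v_s).
f' = 630 × (346 + 4.8)/(346 + 16.67) = 630 × 350.8/362.67 ≈ 609 Hz.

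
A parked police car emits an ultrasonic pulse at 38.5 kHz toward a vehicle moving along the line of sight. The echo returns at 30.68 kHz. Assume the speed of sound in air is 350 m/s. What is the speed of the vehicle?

40 m/s

Double Doppler shift off a moving reflector: f₂ = f₀ · (v + u)/(v − u) (u > 0 toward emitter).
Rearranging, u = v · (f₂ − f₀)/(f₂ + f₀) = 350 × -7.82/69.18 ≈ -40 m/s.
So the vehicle is moving at 40 m/s away from the emitter.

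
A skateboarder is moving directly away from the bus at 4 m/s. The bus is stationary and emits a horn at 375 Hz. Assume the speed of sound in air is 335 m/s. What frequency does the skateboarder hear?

371 Hz

Only the observer moves, away from the source, so f' = f · (v − v_o)/v.
f' = 375 × (335 − 4)/335 = 375 × 331/335 ≈ 371 Hz.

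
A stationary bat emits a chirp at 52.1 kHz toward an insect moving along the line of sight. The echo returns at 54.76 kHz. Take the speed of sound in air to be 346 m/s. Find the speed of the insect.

8.6 m/s

Double Doppler shift off a moving reflector: f₂ = f₀ · (v + u)/(v − u) (u > 0 toward emitter).
Rearranging, u = v · (f₂ − f₀)/(f₂ + f₀) = 346 × 2.66/106.86 ≈ 8.6 m/s.
So the insect is moving at 8.6 m/s toward the emitter.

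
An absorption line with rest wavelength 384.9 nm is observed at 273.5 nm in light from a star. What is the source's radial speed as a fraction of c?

λ'/λ₀ = 0.7106 < 1 (blueshift), so the source is approaching.
λ'/λ₀ = √((1 − β)/(1 + β)) for an approaching source ⇒ β = (1 − r²)/(1 + r²) with r = λ'/λ₀.
β = (1 − 0.5049)/(1 + 0.5049) ≈ 0.329.

0.329c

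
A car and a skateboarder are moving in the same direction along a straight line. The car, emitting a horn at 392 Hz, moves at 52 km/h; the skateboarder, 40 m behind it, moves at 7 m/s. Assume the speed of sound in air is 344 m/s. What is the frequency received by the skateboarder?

384 Hz

52 km/h = 14.44 m/s.
The skateboarder is behind, so the car is moving away from it while the skateboarder is moving toward the car.
General Doppler shift: f' = f · (v + v_o)/(v + v_s).
f' = 392 × (344 + 7)/(344 + 14.44) = 392 × 351/358.44 ≈ 384 Hz.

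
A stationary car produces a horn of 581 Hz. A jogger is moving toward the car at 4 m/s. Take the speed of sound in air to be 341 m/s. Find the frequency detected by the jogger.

Moving observer, stationary source: f' = f · (v + v_o)/v.
f' = 581 × (341 + 4)/341 = 581 × 345/341 ≈ 588 Hz.

588 Hz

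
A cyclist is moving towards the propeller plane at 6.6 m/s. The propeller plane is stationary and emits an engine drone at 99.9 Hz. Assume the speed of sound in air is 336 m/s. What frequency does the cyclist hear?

Moving observer, stationary source: f' = f · (v + v_o)/v.
f' = 99.9 × (336 + 6.6)/336 = 99.9 × 342.6/336 ≈ 102 Hz.

102 Hz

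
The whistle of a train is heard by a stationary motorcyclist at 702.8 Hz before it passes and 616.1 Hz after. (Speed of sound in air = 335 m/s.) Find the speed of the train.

f₁/f₂ = (v + v_s)/(v − v_s), so v_s = v · (f₁ − f₂)/(f₁ + f₂).
v_s = 335 × (702.8 − 616.1)/(702.8 + 616.1) = 335 × 86.7/1318.9 ≈ 22.0 m/s.

22.0 m/s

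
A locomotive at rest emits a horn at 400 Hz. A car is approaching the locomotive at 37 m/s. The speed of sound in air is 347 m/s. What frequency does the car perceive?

443 Hz

Only the observer moves, toward the source, so f' = f · (v + v_o)/v.
f' = 400 × (347 + 37)/347 = 400 × 384/347 ≈ 443 Hz.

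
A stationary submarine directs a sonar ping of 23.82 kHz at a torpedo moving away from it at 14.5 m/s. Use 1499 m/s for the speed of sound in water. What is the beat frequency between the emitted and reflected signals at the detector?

The torpedo first receives the wave as a moving observer: f₁ = f₀ · (v − u)/v = 23.82 × (1499 − 14.5)/1499 ≈ 23.590 kHz.
On reflection it acts as a source moving away from the stationary detector: f₂ = f₁ · v/(v + u) = 23.590 × 1499/1513.5 ≈ 23.364 kHz.
Beat frequency (with f₀ = 23820 Hz): |f₂ − f₀| = 2u·f₀/(v + u) = 2 × 14.5 × 23820/1513.5 ≈ 456 Hz.

456 Hz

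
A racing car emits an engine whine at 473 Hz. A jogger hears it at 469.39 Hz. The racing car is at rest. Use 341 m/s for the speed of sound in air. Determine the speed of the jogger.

f' < f, so the jogger is receding.
f' = f · (v − v_o)/v ⇒ v_o = v · |f'/f − 1|.
v_o = 341 × |469.39/473 − 1| = 341 × 0.007632 ≈ 2.60 m/s.

2.60 m/s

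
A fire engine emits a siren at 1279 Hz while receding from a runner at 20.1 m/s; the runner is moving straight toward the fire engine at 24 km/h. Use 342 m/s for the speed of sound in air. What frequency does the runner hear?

1232 Hz

24 km/h = 6.667 m/s.
Both move, so f' = f · (v + v_o)/(v + v_s).
f' = 1279 × (342 + 6.667)/(342 + 20.1) = 1279 × 348.67/362.1 ≈ 1232 Hz.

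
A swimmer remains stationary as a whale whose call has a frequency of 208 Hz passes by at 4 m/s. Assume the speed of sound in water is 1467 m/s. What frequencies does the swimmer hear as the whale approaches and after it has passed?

209 Hz approaching; 207 Hz receding

Approaching: f₁ = f · v/(v − v_s) = 208 × 1467/1463 ≈ 209 Hz.
Receding: f₂ = f · v/(v + v_s) = 208 × 1467/1471 ≈ 207 Hz.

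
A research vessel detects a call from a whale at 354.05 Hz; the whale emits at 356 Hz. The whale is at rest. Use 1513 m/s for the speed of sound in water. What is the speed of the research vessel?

f' < f, so the research vessel is receding.
f' = f · (v − v_o)/v ⇒ v_o = v · |f'/f − 1|.
v_o = 1513 × |354.05/356 − 1| = 1513 × 0.005478 ≈ 8.3 m/s.

8.3 m/s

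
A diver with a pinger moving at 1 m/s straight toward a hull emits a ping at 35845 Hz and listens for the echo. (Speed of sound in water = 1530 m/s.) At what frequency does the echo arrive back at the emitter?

The hull receives the sound from a moving source: f₁ = f₀ · v/(v − v_e) = 35845 × 1530/1529 ≈ 35868 Hz.
On the return leg the diver with a pinger is a moving observer: f₂ = f₁ · (v + v_e)/v = 35868 × 1531/1530 ≈ 35892 Hz.

35892 Hz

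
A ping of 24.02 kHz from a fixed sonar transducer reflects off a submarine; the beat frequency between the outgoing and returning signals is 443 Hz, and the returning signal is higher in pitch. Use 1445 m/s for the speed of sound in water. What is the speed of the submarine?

13.2 m/s

Double Doppler shift off a moving reflector: f₂ = f₀ · (v + u)/(v − u) (u > 0 toward emitter).
Returning signal is higher, so f₂ = f₀ + Δf = 24020 + 443 = 24463 Hz.
Rearranging, u = v · (f₂ − f₀)/(f₂ + f₀) = 1445 × 443/48483 ≈ 13.2 m/s.
So the submarine is moving at 13.2 m/s toward the emitter.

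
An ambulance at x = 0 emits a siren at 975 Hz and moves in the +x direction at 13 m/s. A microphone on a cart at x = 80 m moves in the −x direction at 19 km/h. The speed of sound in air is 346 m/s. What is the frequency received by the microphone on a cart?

19 km/h = 5.278 m/s.
The observer lies on the +x side, so the source is heading toward the observer and the observer is heading toward the source.
General Doppler shift: f' = f · (v + v_o)/(v − v_s).
f' = 975 × (346 + 5.278)/(346 − 13) = 975 × 351.28/333 ≈ 1029 Hz.

1029 Hz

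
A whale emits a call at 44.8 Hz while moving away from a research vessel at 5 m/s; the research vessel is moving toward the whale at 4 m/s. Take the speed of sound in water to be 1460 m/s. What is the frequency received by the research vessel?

General Doppler shift: f' = f · (v + v_o)/(v + v_s).
f' = 44.8 × (1460 + 4)/(1460 + 5) = 44.8 × 1464/1465 ≈ 44.8 Hz.

44.8 Hz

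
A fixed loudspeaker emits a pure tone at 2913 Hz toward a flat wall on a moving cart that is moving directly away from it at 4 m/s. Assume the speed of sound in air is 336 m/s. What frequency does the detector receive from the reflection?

2844 Hz

The flat wall on a moving cart first receives the wave as a moving observer: f₁ = f₀ · (v − u)/v = 2913 × (336 − 4)/336 ≈ 2878 Hz.
On reflection it acts as a source moving away from the stationary detector: f₂ = f₁ · v/(v + u) = 2878 × 336/340 ≈ 2844 Hz.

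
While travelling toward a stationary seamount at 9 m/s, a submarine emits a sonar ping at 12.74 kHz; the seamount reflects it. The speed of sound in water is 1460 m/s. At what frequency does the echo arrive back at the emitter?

The seamount receives the sound from a moving source: f₁ = f₀ · v/(v − v_e) = 12.74 × 1460/1451 ≈ 12.82 kHz.
On the return leg the submarine is a moving observer: f₂ = f₁ · (v + v_e)/v = 12.82 × 1469/1460 ≈ 12.90 kHz.
Equivalently f₂ = f₀ · (v + v_e)/(v − v_e).

12.90 kHz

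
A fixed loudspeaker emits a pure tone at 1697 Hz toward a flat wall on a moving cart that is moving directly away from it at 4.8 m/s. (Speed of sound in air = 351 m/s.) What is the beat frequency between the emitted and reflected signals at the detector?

45.8 Hz

The flat wall on a moving cart first receives the wave as a moving observer: f₁ = f₀ · (v − u)/v = 1697 × (351 − 4.8)/351 ≈ 1673.8 Hz.
On reflection it acts as a source moving away from the stationary detector: f₂ = f₁ · v/(v + u) = 1673.8 × 351/355.8 ≈ 1651.2 Hz.
Equivalently f₂ = f₀ · (v − u)/(v + u).
Beat frequency: |f₂ − f₀| = 2u·f₀/(v + u) = 2 × 4.8 × 1697/355.8 ≈ 45.8 Hz.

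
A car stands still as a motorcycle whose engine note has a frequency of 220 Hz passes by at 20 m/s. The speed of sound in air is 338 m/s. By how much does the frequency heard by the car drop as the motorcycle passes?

Approaching: f₁ = f · v/(v − v_s) = 220 × 338/318 ≈ 233.8 Hz.
Receding: f₂ = f · v/(v + v_s) = 220 × 338/358 ≈ 207.7 Hz.
Drop: f₁ − f₂ = 2f·v·v_s/(v² − v_s²) = 2 × 220 × 338 × 20/(338² − 20²) ≈ 26.1 Hz.

26.1 Hz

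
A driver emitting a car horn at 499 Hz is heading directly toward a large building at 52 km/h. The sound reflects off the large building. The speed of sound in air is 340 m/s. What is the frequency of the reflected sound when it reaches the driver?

52 km/h = 14.44 m/s.
The large building receives the sound from a moving source: f₁ = f₀ · v/(v − v_e) = 499 × 340/325.56 ≈ 521 Hz.
On the return leg the driver is a moving observer: f₂ = f₁ · (v + v_e)/v = 521 × 354.44/340 ≈ 543 Hz.
Equivalently f₂ = f₀ · (v + v_e)/(v − v_e).

543 Hz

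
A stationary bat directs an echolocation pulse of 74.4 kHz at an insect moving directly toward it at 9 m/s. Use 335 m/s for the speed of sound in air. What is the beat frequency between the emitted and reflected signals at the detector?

4108 Hz

The insect first receives the wave as a moving observer: f₁ = f₀ · (v + u)/v = 74.4 × (335 + 9)/335 ≈ 76.40 kHz.
The reflection then acts as a moving source: f₂ = f₁ · v/(v − u) ≈ 78.51 kHz.
Equivalently f₂ = f₀ · (v + u)/(v − u).
Beat frequency (with f₀ = 74400 Hz): |f₂ − f₀| = 2u·f₀/(v − u) = 2 × 9 × 74400/326 ≈ 4108 Hz.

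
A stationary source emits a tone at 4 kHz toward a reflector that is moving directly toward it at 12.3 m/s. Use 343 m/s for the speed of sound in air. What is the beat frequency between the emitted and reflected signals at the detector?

298 Hz

At the reflector (a moving observer), f₁ = f₀ · (v + u)/v = 4 × 355.3/343 ≈ 4.143 kHz.
The reflection then acts as a moving source: f₂ = f₁ · v/(v − u) ≈ 4.298 kHz.
Beat frequency (with f₀ = 4000 Hz): |f₂ − f₀| = 2u·f₀/(v − u) = 2 × 12.3 × 4000/330.7 ≈ 298 Hz.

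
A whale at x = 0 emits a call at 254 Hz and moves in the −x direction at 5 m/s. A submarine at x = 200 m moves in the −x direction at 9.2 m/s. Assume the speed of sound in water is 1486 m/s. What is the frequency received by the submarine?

The observer lies on the +x side, so the source is heading away from the observer and the observer is heading toward the source.
General Doppler shift: f' = f · (v + v_o)/(v + v_s).
f' = 254 × (1486 + 9.2)/(1486 + 5) = 254 × 1495.2/1491 ≈ 255 Hz.

255 Hz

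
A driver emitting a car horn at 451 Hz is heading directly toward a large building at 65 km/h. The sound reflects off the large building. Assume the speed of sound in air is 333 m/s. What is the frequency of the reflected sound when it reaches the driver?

65 km/h = 18.06 m/s.
The large building receives the sound from a moving source: f₁ = f₀ · v/(v − v_e) = 451 × 333/314.94 ≈ 477 Hz.
On the return leg the driver is a moving observer: f₂ = f₁ · (v + v_e)/v = 477 × 351.06/333 ≈ 503 Hz.

503 Hz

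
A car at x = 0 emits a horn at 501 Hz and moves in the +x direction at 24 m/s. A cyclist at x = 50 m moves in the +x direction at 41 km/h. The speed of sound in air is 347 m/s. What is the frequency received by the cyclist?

521 Hz

41 km/h = 11.39 m/s.
The observer lies on the +x side, so the source is heading toward the observer and the observer is heading away from the source.
With source approaching and observer receding, f' = f · (v − v_o)/(v − v_s).
f' = 501 × (347 − 11.39)/(347 − 24) = 501 × 335.61/323 ≈ 521 Hz.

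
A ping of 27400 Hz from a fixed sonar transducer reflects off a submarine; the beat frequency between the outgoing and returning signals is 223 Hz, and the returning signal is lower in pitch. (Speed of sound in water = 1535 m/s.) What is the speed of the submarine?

6.3 m/s

Double Doppler shift off a moving reflector: f₂ = f₀ · (v + u)/(v − u) (u > 0 toward emitter).
Returning signal is lower, so f₂ = f₀ − Δf = 27400 − 223 = 27177 Hz.
Rearranging, u = v · (f₂ − f₀)/(f₂ + f₀) = 1535 × -223/54577 ≈ -6.3 m/s.
So the submarine is moving at 6.3 m/s away from the emitter.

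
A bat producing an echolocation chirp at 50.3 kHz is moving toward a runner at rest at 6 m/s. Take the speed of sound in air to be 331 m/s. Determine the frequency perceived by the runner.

With the source moving toward a stationary observer, f' = f · v/(v − v_s).
f' = 50.3 × 331/(331 − 6) = 50.3 × 331/325 ≈ 51.2 kHz.

51.2 kHz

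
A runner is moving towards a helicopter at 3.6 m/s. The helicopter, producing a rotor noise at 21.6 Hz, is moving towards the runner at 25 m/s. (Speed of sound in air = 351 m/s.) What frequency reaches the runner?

With source approaching and observer approaching, f' = f · (v + v_o)/(v − v_s).
f' = 21.6 × (351 + 3.6)/(351 − 25) = 21.6 × 354.6/326 ≈ 23.5 Hz.

23.5 Hz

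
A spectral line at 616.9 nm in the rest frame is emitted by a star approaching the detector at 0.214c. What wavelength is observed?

Relativistic Doppler for wavelength: λ' = λ₀ · √((1 − β)/(1 + β)).
λ' = 616.9 × √(0.7860/1.2140) = 616.9 × 0.80464 ≈ 496.4 nm.

496.4 nm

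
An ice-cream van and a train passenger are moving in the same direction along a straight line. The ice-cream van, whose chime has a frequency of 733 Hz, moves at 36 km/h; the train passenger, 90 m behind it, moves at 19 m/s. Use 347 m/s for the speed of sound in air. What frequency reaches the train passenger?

751 Hz

36 km/h = 10 m/s.
The train passenger is behind, so the ice-cream van is moving away from it while the train passenger is moving toward the ice-cream van.
Both move, so f' = f · (v + v_o)/(v + v_s).
f' = 733 × (347 + 19)/(347 + 10) = 733 × 366/357 ≈ 751 Hz.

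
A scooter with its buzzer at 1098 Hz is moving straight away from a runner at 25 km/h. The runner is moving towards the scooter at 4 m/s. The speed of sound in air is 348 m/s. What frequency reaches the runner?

25 km/h = 6.944 m/s.
General Doppler shift: f' = f · (v + v_o)/(v + v_s).
f' = 1098 × (348 + 4)/(348 + 6.944) = 1098 × 352/354.94 ≈ 1089 Hz.

1089 Hz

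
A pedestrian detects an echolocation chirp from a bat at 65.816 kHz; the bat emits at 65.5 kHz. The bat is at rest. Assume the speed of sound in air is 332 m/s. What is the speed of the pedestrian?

1.60 m/s

f' > f, so the pedestrian is approaching.
f' = f · (v + v_o)/v ⇒ v_o = v · |f'/f − 1|.
v_o = 332 × |65.816/65.5 − 1| = 332 × 0.004824 ≈ 1.60 m/s.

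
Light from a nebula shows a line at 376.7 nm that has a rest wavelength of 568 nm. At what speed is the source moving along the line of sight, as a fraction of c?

λ'/λ₀ = 0.6632 < 1 (blueshift), so the source is approaching.
λ'/λ₀ = √((1 − β)/(1 + β)) for an approaching source ⇒ β = (1 − r²)/(1 + r²) with r = λ'/λ₀.
β = (1 − 0.4398)/(1 + 0.4398) ≈ 0.389.

0.389c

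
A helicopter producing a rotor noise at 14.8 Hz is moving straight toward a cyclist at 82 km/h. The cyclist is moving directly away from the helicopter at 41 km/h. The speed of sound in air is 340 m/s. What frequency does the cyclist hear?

15.3 Hz

82 km/h = 22.78 m/s; 41 km/h = 11.39 m/s.
General Doppler shift: f' = f · (v − v_o)/(v − v_s).
f' = 14.8 × (340 − 11.39)/(340 − 22.78) = 14.8 × 328.61/317.22 ≈ 15.3 Hz.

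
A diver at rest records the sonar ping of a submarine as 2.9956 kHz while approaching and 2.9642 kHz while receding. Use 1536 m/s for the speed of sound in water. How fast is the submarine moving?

8.1 m/s

f₁/f₂ = (v + v_s)/(v − v_s), so v_s = v · (f₁ − f₂)/(f₁ + f₂).
v_s = 1536 × (2.9956 − 2.9642)/(2.9956 + 2.9642) = 1536 × 0.0314/5.9598 ≈ 8.1 m/s.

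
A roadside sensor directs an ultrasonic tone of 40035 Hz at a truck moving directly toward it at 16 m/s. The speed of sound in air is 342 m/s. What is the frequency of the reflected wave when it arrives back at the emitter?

43965 Hz

At the truck (a moving observer), f₁ = f₀ · (v + u)/v = 40035 × 358/342 ≈ 41908 Hz.
On reflection it acts as a source moving toward the stationary detector: f₂ = f₁ · v/(v − u) = 41908 × 342/326 ≈ 43965 Hz.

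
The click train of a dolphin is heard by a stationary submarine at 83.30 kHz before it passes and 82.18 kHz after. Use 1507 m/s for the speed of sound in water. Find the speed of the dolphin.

10.2 m/s

f₁/f₂ = (v + v_s)/(v − v_s), so v_s = v · (f₁ − f₂)/(f₁ + f₂).
v_s = 1507 × (83.30 − 82.18)/(83.30 + 82.18) = 1507 × 1.12/165.48 ≈ 10.2 m/s.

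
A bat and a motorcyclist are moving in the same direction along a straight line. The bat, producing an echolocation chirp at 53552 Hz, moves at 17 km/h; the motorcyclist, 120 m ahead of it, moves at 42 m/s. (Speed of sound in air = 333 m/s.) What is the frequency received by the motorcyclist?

47471 Hz

17 km/h = 4.722 m/s.
The motorcyclist is ahead, so the bat is moving toward it while the motorcyclist is moving away from the bat.
With source approaching and observer receding, f' = f · (v − v_o)/(v − v_s).
f' = 53552 × (333 − 42)/(333 − 4.722) = 53552 × 291/328.28 ≈ 47471 Hz.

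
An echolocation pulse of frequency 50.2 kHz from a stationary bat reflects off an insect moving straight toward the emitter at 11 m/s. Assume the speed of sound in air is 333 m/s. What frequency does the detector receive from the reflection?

53.6 kHz

The insect first receives the wave as a moving observer: f₁ = f₀ · (v + u)/v = 50.2 × (333 + 11)/333 ≈ 51.9 kHz.
On reflection it acts as a source moving toward the stationary detector: f₂ = f₁ · v/(v − u) = 51.9 × 333/322 ≈ 53.6 kHz.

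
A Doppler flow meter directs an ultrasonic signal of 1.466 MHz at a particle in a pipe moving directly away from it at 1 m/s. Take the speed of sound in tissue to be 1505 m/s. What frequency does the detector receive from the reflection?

The particle in a pipe first receives the wave as a moving observer: f₁ = f₀ · (v − u)/v = 1.466 × (1505 − 1)/1505 ≈ 1.4650 MHz.
The reflection then acts as a moving source: f₂ = f₁ · v/(v + u) ≈ 1.4641 MHz.
Equivalently f₂ = f₀ · (v − u)/(v + u).

1.4641 MHz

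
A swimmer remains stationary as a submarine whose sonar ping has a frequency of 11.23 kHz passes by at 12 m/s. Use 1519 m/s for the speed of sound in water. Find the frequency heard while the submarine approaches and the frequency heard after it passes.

11.32 kHz approaching; 11.14 kHz receding

Approaching: f₁ = f · v/(v − v_s) = 11.23 × 1519/1507 ≈ 11.32 kHz.
Receding: f₂ = f · v/(v + v_s) = 11.23 × 1519/1531 ≈ 11.14 kHz.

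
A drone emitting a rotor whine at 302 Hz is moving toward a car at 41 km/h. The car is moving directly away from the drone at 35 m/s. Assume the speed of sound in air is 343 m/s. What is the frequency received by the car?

280 Hz

41 km/h = 11.39 m/s.
Both move, so f' = f · (v − v_o)/(v − v_s).
f' = 302 × (343 − 35)/(343 − 11.39) = 302 × 308/331.61 ≈ 280 Hz.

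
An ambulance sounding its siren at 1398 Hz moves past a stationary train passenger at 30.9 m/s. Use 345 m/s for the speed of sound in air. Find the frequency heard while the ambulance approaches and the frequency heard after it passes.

Approaching: f₁ = f · v/(v − v_s) = 1398 × 345/314.1 ≈ 1536 Hz.
Receding: f₂ = f · v/(v + v_s) = 1398 × 345/375.9 ≈ 1283 Hz.

1536 Hz approaching; 1283 Hz receding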